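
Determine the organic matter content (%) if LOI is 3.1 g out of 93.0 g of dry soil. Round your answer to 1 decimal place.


Step 1: OM% = 100 * LOI / sample mass
Step 2: OM = 100 * 3.1 / 93.0
Step 3: OM = 3.3%

3.3


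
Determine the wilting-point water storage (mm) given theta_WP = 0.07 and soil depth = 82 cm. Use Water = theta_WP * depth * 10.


Step 1: Water (mm) = theta_WP * depth * 10
Step 2: Water = 0.07 * 82 * 10
Step 3: Water = 57.4 mm

57.4


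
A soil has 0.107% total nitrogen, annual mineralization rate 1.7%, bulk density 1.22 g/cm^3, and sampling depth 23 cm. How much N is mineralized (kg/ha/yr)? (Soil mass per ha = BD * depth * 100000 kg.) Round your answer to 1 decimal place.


Step 1: Soil mass per ha = BD * depth * 100000 = 1.22 * 23 * 100000 = 2806000 kg
Step 2: Total N pool = soil mass * N%/100 = 2806000 * 0.107/100 = 3002.42 kg/ha
Step 3: N mineralized = N pool * rate%/100 = 3002.42 * 1.7/100 = 51.0 kg/ha/yr

51.0


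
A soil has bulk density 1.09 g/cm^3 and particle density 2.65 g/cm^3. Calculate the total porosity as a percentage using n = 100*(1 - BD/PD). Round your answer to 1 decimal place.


Step 1: Formula: n = 100 * (1 - BD / PD)
Step 2: n = 100 * (1 - 1.09 / 2.65)
Step 3: n = 100 * (1 - 0.41132)
Step 4: n = 58.9%

58.9


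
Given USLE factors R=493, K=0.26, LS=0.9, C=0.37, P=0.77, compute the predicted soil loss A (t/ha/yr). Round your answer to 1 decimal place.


Step 1: A = R * K * LS * C * P
Step 2: R * K = 493 * 0.26 = 128.18
Step 3: (R*K) * LS = 128.18 * 0.9 = 115.362
Step 4: * C * P = 115.362 * 0.37 * 0.77 = 32.9
Step 5: A = 32.9 t/(ha*yr)

32.9


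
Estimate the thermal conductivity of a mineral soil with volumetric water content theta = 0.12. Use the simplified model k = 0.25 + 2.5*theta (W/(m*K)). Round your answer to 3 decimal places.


Step 1: k = 0.25 + 2.5 * theta
Step 2: k = 0.25 + 2.5 * 0.12
Step 3: k = 0.25 + 0.3
Step 4: k = 0.55 W/(m*K)

0.55


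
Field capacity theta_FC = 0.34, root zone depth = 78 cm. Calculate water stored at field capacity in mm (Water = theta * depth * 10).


Step 1: Water (mm) = theta_FC * depth (cm) * 10
Step 2: Water = 0.34 * 78 * 10
Step 3: Water = 265.2 mm

265.2


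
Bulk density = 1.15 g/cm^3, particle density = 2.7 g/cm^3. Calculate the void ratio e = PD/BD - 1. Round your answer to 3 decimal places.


Step 1: e = PD / BD - 1
Step 2: e = 2.7 / 1.15 - 1
Step 3: e = 2.34783 - 1
Step 4: e = 1.348

1.348


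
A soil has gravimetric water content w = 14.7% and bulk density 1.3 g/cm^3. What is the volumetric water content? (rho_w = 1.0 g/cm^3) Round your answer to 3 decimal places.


Step 1: theta = (w / 100) * BD / rho_w
Step 2: theta = (14.7 / 100) * 1.3 / 1.0
Step 3: theta = 0.147 * 1.3
Step 4: theta = 0.191

0.191


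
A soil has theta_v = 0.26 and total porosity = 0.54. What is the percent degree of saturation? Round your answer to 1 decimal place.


Step 1: S = 100 * theta_v / n
Step 2: S = 100 * 0.26 / 0.54
Step 3: S = 48.1%

48.1


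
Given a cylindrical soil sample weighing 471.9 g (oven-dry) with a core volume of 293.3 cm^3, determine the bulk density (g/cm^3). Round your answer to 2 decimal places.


Step 1: Identify the formula: BD = dry mass / volume
Step 2: Substitute values: BD = 471.9 / 293.3
Step 3: BD = 1.61 g/cm^3

1.61


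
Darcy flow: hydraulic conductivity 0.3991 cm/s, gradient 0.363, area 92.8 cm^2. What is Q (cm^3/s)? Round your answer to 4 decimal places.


Step 1: Apply Darcy's law: Q = K * i * A
Step 2: Q = 0.3991 * 0.363 * 92.8
Step 3: Q = 13.4442 cm^3/s

13.4442


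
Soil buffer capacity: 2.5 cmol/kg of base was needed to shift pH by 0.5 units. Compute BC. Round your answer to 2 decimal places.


Step 1: BC = change in base / change in pH
Step 2: BC = 2.5 / 0.5
Step 3: BC = 5.0 cmol/(kg*pH unit)

5.0


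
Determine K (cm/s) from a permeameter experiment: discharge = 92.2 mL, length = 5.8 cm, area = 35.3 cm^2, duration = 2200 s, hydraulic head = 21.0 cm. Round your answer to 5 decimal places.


Step 1: K = Q * L / (A * t * h)
Step 2: Numerator = 92.2 * 5.8 = 534.76
Step 3: Denominator = 35.3 * 2200 * 21.0 = 1630860.0
Step 4: K = 534.76 / 1630860.0 = 0.00033 cm/s

0.00033


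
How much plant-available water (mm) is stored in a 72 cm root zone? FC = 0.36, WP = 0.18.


Step 1: Available water = (FC - WP) * depth * 10
Step 2: AW = (0.36 - 0.18) * 72 * 10
Step 3: AW = 0.18 * 72 * 10
Step 4: AW = 129.6 mm

129.6


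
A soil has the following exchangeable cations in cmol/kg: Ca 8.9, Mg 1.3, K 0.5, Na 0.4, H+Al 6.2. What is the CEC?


Step 1: CEC = Ca + Mg + K + Na + (H+Al)
Step 2: CEC = 8.9 + 1.3 + 0.5 + 0.4 + 6.2
Step 3: CEC = 17.3 cmol/kg

17.3


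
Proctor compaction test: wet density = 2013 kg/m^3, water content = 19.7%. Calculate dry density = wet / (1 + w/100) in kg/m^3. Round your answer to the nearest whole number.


Step 1: Dry density = wet density / (1 + w/100)
Step 2: Dry density = 2013 / (1 + 19.7/100)
Step 3: Dry density = 2013 / 1.197
Step 4: Dry density = 1682 kg/m^3

1682


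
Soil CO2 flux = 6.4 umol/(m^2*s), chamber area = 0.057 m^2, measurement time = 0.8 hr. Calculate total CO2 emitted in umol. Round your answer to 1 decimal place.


Step 1: Convert time to seconds: 0.8 hr * 3600 = 2880.0 s
Step 2: Total = flux * area * time_s
Step 3: Total = 6.4 * 0.057 * 2880.0
Step 4: Total = 1050.6 umol

1050.6


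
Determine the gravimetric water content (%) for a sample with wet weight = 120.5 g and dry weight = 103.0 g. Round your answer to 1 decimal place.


Step 1: Water mass = wet - dry = 120.5 - 103.0 = 17.5 g
Step 2: w = 100 * water mass / dry mass
Step 3: w = 100 * 17.5 / 103.0 = 17.0%

17.0


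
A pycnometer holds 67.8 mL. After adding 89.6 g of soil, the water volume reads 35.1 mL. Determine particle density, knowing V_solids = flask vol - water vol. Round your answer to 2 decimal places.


Step 1: Volume of solids = flask volume - water volume with soil
Step 2: V_solids = 67.8 - 35.1 = 32.7 mL
Step 3: Particle density = mass / V_solids = 89.6 / 32.7 = 2.74 g/cm^3

2.74


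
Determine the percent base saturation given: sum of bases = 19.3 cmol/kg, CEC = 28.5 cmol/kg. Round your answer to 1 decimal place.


Step 1: BS = 100 * (sum of bases) / CEC
Step 2: BS = 100 * 19.3 / 28.5
Step 3: BS = 67.7%

67.7


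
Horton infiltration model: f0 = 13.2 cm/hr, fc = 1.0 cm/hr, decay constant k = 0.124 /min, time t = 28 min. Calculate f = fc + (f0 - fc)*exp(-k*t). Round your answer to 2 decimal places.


Step 1: f = fc + (f0 - fc) * exp(-k * t)
Step 2: exp(-0.124 * 28) = 0.031055
Step 3: f = 1.0 + (13.2 - 1.0) * 0.031055
Step 4: f = 1.0 + 12.2 * 0.031055
Step 5: f = 1.38 cm/hr

1.38


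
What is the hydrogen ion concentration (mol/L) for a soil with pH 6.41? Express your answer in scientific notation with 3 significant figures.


Step 1: [H+] = 10^(-pH)
Step 2: [H+] = 10^(-6.41)
Step 3: [H+] = 3.89e-07 mol/L

3.89e-07


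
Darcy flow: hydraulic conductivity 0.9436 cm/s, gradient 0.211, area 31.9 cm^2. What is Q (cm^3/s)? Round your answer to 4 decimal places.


Step 1: Apply Darcy's law: Q = K * i * A
Step 2: Q = 0.9436 * 0.211 * 31.9
Step 3: Q = 6.3513 cm^3/s

6.3513


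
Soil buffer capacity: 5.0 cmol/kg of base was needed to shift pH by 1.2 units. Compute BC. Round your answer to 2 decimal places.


Step 1: BC = change in base / change in pH
Step 2: BC = 5.0 / 1.2
Step 3: BC = 4.17 cmol/(kg*pH unit)

4.17


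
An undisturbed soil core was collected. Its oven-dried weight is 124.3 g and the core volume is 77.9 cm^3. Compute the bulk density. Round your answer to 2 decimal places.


Step 1: Identify the formula: BD = dry mass / volume
Step 2: Substitute values: BD = 124.3 / 77.9
Step 3: BD = 1.6 g/cm^3

1.6


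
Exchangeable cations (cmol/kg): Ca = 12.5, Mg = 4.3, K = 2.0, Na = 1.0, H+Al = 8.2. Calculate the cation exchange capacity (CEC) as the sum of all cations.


Step 1: CEC = Ca + Mg + K + Na + (H+Al)
Step 2: CEC = 12.5 + 4.3 + 2.0 + 1.0 + 8.2
Step 3: CEC = 28.0 cmol/kg

28.0


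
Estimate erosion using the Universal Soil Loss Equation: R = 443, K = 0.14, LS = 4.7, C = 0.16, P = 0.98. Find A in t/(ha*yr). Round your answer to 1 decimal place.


Step 1: A = R * K * LS * C * P
Step 2: R * K = 443 * 0.14 = 62.02
Step 3: (R*K) * LS = 62.02 * 4.7 = 291.494
Step 4: * C * P = 291.494 * 0.16 * 0.98 = 45.7
Step 5: A = 45.7 t/(ha*yr)

45.7


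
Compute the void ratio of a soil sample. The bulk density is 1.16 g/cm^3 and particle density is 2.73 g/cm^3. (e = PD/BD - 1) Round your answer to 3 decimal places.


Step 1: e = PD / BD - 1
Step 2: e = 2.73 / 1.16 - 1
Step 3: e = 2.35345 - 1
Step 4: e = 1.353

1.353


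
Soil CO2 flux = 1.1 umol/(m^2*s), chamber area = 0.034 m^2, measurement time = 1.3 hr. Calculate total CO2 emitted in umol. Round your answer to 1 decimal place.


Step 1: Convert time to seconds: 1.3 hr * 3600 = 4680.0 s
Step 2: Total = flux * area * time_s
Step 3: Total = 1.1 * 0.034 * 4680.0
Step 4: Total = 175.0 umol

175.0


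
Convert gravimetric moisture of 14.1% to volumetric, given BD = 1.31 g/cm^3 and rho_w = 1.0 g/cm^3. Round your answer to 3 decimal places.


Step 1: theta = (w / 100) * BD / rho_w
Step 2: theta = (14.1 / 100) * 1.31 / 1.0
Step 3: theta = 0.141 * 1.31
Step 4: theta = 0.185

0.185


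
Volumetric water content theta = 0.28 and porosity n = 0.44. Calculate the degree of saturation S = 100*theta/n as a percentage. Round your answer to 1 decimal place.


Step 1: S = 100 * theta_v / n
Step 2: S = 100 * 0.28 / 0.44
Step 3: S = 63.6%

63.6


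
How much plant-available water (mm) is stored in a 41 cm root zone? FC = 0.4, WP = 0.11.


Step 1: Available water = (FC - WP) * depth * 10
Step 2: AW = (0.4 - 0.11) * 41 * 10
Step 3: AW = 0.29 * 41 * 10
Step 4: AW = 118.9 mm

118.9


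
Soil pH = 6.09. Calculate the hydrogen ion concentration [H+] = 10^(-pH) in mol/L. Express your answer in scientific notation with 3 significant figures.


Step 1: [H+] = 10^(-pH)
Step 2: [H+] = 10^(-6.09)
Step 3: [H+] = 8.13e-07 mol/L

8.13e-07


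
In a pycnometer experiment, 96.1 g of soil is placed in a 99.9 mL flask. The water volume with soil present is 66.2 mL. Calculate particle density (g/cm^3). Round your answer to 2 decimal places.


Step 1: Volume of solids = flask volume - water volume with soil
Step 2: V_solids = 99.9 - 66.2 = 33.7 mL
Step 3: Particle density = mass / V_solids = 96.1 / 33.7 = 2.85 g/cm^3

2.85


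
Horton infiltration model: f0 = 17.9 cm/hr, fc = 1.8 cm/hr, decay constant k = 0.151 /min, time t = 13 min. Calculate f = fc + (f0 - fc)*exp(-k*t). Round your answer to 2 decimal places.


Step 1: f = fc + (f0 - fc) * exp(-k * t)
Step 2: exp(-0.151 * 13) = 0.140436
Step 3: f = 1.8 + (17.9 - 1.8) * 0.140436
Step 4: f = 1.8 + 16.1 * 0.140436
Step 5: f = 4.06 cm/hr

4.06


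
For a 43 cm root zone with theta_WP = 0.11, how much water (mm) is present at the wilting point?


Step 1: Water (mm) = theta_WP * depth * 10
Step 2: Water = 0.11 * 43 * 10
Step 3: Water = 47.3 mm

47.3


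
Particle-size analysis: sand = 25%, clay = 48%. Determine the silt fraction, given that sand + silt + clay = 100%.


Step 1: sand + silt + clay = 100%
Step 2: silt = 100 - sand - clay
Step 3: silt = 100 - 25 - 48
Step 4: silt = 27%

27


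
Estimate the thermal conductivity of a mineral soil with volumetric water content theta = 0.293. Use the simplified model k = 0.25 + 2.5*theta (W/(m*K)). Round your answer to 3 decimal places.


Step 1: k = 0.25 + 2.5 * theta
Step 2: k = 0.25 + 2.5 * 0.293
Step 3: k = 0.25 + 0.733
Step 4: k = 0.983 W/(m*K)

0.983


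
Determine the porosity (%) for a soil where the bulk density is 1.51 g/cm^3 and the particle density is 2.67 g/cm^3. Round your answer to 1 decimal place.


Step 1: Formula: n = 100 * (1 - BD / PD)
Step 2: n = 100 * (1 - 1.51 / 2.67)
Step 3: n = 100 * (1 - 0.56554)
Step 4: n = 43.4%

43.4


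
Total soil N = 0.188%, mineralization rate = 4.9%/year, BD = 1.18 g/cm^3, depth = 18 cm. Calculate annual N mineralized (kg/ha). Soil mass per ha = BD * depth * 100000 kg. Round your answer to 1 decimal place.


Step 1: Soil mass per ha = BD * depth * 100000 = 1.18 * 18 * 100000 = 2124000 kg
Step 2: Total N pool = soil mass * N%/100 = 2124000 * 0.188/100 = 3993.12 kg/ha
Step 3: N mineralized = N pool * rate%/100 = 3993.12 * 4.9/100 = 195.7 kg/ha/yr

195.7


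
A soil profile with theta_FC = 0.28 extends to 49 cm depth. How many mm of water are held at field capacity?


Step 1: Water (mm) = theta_FC * depth (cm) * 10
Step 2: Water = 0.28 * 49 * 10
Step 3: Water = 137.2 mm

137.2


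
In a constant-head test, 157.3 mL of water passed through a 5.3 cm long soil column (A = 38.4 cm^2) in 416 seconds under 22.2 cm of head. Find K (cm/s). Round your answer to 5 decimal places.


Step 1: K = Q * L / (A * t * h)
Step 2: Numerator = 157.3 * 5.3 = 833.69
Step 3: Denominator = 38.4 * 416 * 22.2 = 354631.68
Step 4: K = 833.69 / 354631.68 = 0.00235 cm/s

0.00235


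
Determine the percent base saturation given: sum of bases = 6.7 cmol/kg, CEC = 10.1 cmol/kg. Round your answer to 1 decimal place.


Step 1: BS = 100 * (sum of bases) / CEC
Step 2: BS = 100 * 6.7 / 10.1
Step 3: BS = 66.3%

66.3


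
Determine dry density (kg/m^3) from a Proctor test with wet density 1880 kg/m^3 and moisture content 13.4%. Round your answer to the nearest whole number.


Step 1: Dry density = wet density / (1 + w/100)
Step 2: Dry density = 1880 / (1 + 13.4/100)
Step 3: Dry density = 1880 / 1.134
Step 4: Dry density = 1658 kg/m^3

1658


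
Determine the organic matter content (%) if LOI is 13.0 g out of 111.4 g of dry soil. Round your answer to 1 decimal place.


Step 1: OM% = 100 * LOI / sample mass
Step 2: OM = 100 * 13.0 / 111.4
Step 3: OM = 11.7%

11.7


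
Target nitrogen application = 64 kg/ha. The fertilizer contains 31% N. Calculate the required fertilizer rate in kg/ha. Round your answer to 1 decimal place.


Step 1: Fertilizer rate = target N / (N content / 100)
Step 2: Rate = 64 / (31 / 100)
Step 3: Rate = 64 / 0.31
Step 4: Rate = 206.5 kg/ha

206.5


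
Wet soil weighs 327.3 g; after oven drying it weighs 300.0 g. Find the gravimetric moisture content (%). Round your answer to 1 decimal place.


Step 1: Water mass = wet - dry = 327.3 - 300.0 = 27.3 g
Step 2: w = 100 * water mass / dry mass
Step 3: w = 100 * 27.3 / 300.0 = 9.1%

9.1


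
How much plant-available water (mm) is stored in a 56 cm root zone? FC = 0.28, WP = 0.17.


Step 1: Available water = (FC - WP) * depth * 10
Step 2: AW = (0.28 - 0.17) * 56 * 10
Step 3: AW = 0.11 * 56 * 10
Step 4: AW = 61.6 mm

61.6


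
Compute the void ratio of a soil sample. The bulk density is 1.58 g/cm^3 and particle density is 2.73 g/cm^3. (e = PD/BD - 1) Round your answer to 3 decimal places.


Step 1: e = PD / BD - 1
Step 2: e = 2.73 / 1.58 - 1
Step 3: e = 1.72785 - 1
Step 4: e = 0.728

0.728


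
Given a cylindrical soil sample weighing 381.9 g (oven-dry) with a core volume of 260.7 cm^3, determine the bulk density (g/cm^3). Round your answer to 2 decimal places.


Step 1: Identify the formula: BD = dry mass / volume
Step 2: Substitute values: BD = 381.9 / 260.7
Step 3: BD = 1.46 g/cm^3

1.46


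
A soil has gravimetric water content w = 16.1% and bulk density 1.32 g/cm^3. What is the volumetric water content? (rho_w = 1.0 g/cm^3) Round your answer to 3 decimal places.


Step 1: theta = (w / 100) * BD / rho_w
Step 2: theta = (16.1 / 100) * 1.32 / 1.0
Step 3: theta = 0.161 * 1.32
Step 4: theta = 0.213

0.213


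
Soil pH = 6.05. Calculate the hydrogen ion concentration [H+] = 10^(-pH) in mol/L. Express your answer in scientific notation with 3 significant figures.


Step 1: [H+] = 10^(-pH)
Step 2: [H+] = 10^(-6.05)
Step 3: [H+] = 8.91e-07 mol/L

8.91e-07


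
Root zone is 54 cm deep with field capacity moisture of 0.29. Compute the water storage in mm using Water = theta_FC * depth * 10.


Step 1: Water (mm) = theta_FC * depth (cm) * 10
Step 2: Water = 0.29 * 54 * 10
Step 3: Water = 156.6 mm

156.6


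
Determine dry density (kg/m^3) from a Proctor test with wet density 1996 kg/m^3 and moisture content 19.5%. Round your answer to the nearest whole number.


Step 1: Dry density = wet density / (1 + w/100)
Step 2: Dry density = 1996 / (1 + 19.5/100)
Step 3: Dry density = 1996 / 1.195
Step 4: Dry density = 1670 kg/m^3

1670


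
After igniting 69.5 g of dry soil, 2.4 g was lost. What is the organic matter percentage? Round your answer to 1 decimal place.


Step 1: OM% = 100 * LOI / sample mass
Step 2: OM = 100 * 2.4 / 69.5
Step 3: OM = 3.5%

3.5


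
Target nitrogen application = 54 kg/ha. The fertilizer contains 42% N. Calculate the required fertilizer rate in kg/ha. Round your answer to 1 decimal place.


Step 1: Fertilizer rate = target N / (N content / 100)
Step 2: Rate = 54 / (42 / 100)
Step 3: Rate = 54 / 0.42
Step 4: Rate = 128.6 kg/ha

128.6


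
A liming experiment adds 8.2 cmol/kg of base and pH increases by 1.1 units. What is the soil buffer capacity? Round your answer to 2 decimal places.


Step 1: BC = change in base / change in pH
Step 2: BC = 8.2 / 1.1
Step 3: BC = 7.45 cmol/(kg*pH unit)

7.45


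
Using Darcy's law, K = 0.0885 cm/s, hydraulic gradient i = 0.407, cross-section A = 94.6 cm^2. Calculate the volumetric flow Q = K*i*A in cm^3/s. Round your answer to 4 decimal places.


Step 1: Apply Darcy's law: Q = K * i * A
Step 2: Q = 0.0885 * 0.407 * 94.6
Step 3: Q = 3.4074 cm^3/s

3.4074


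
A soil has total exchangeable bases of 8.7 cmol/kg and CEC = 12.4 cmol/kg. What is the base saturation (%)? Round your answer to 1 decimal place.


Step 1: BS = 100 * (sum of bases) / CEC
Step 2: BS = 100 * 8.7 / 12.4
Step 3: BS = 70.2%

70.2


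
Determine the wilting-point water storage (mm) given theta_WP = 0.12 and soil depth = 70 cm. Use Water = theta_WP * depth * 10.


Step 1: Water (mm) = theta_WP * depth * 10
Step 2: Water = 0.12 * 70 * 10
Step 3: Water = 84.0 mm

84.0


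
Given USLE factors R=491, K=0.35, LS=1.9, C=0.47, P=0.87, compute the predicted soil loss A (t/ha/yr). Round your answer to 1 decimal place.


Step 1: A = R * K * LS * C * P
Step 2: R * K = 491 * 0.35 = 171.85
Step 3: (R*K) * LS = 171.85 * 1.9 = 326.515
Step 4: * C * P = 326.515 * 0.47 * 0.87 = 133.5
Step 5: A = 133.5 t/(ha*yr)

133.5


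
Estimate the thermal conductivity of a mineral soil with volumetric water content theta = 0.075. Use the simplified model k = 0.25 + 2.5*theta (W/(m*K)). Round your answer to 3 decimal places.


Step 1: k = 0.25 + 2.5 * theta
Step 2: k = 0.25 + 2.5 * 0.075
Step 3: k = 0.25 + 0.188
Step 4: k = 0.438 W/(m*K)

0.438


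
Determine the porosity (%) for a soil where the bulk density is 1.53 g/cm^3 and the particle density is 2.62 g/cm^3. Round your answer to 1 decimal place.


Step 1: Formula: n = 100 * (1 - BD / PD)
Step 2: n = 100 * (1 - 1.53 / 2.62)
Step 3: n = 100 * (1 - 0.58397)
Step 4: n = 41.6%

41.6


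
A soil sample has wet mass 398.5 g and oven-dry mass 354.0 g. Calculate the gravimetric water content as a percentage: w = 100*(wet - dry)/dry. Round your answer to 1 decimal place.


Step 1: Water mass = wet - dry = 398.5 - 354.0 = 44.5 g
Step 2: w = 100 * water mass / dry mass
Step 3: w = 100 * 44.5 / 354.0 = 12.6%

12.6


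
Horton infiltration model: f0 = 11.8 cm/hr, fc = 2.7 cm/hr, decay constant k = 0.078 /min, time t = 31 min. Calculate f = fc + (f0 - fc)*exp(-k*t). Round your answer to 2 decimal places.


Step 1: f = fc + (f0 - fc) * exp(-k * t)
Step 2: exp(-0.078 * 31) = 0.0891
Step 3: f = 2.7 + (11.8 - 2.7) * 0.0891
Step 4: f = 2.7 + 9.1 * 0.0891
Step 5: f = 3.51 cm/hr

3.51


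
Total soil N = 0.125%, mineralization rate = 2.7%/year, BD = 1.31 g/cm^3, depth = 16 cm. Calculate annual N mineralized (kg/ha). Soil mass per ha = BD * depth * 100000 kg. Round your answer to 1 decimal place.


Step 1: Soil mass per ha = BD * depth * 100000 = 1.31 * 16 * 100000 = 2096000 kg
Step 2: Total N pool = soil mass * N%/100 = 2096000 * 0.125/100 = 2620.0 kg/ha
Step 3: N mineralized = N pool * rate%/100 = 2620.0 * 2.7/100 = 70.7 kg/ha/yr

70.7


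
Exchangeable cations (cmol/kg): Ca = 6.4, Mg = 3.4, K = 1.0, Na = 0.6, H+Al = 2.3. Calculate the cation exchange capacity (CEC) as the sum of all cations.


Step 1: CEC = Ca + Mg + K + Na + (H+Al)
Step 2: CEC = 6.4 + 3.4 + 1.0 + 0.6 + 2.3
Step 3: CEC = 13.7 cmol/kg

13.7


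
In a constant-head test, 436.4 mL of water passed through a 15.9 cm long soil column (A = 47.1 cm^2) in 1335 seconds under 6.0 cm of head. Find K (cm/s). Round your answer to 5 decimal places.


Step 1: K = Q * L / (A * t * h)
Step 2: Numerator = 436.4 * 15.9 = 6938.76
Step 3: Denominator = 47.1 * 1335 * 6.0 = 377271.0
Step 4: K = 6938.76 / 377271.0 = 0.01839 cm/s

0.01839


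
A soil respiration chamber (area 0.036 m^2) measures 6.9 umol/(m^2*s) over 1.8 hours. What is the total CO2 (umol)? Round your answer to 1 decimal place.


Step 1: Convert time to seconds: 1.8 hr * 3600 = 6480.0 s
Step 2: Total = flux * area * time_s
Step 3: Total = 6.9 * 0.036 * 6480.0
Step 4: Total = 1609.6 umol

1609.6


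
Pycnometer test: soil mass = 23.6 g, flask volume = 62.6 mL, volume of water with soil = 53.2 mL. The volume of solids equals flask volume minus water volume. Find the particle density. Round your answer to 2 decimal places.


Step 1: Volume of solids = flask volume - water volume with soil
Step 2: V_solids = 62.6 - 53.2 = 9.4 mL
Step 3: Particle density = mass / V_solids = 23.6 / 9.4 = 2.51 g/cm^3

2.51


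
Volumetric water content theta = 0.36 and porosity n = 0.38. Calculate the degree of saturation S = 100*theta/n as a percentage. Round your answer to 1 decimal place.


Step 1: S = 100 * theta_v / n
Step 2: S = 100 * 0.36 / 0.38
Step 3: S = 94.7%

94.7


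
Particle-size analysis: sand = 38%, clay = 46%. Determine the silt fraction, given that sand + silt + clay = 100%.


Step 1: sand + silt + clay = 100%
Step 2: silt = 100 - sand - clay
Step 3: silt = 100 - 38 - 46
Step 4: silt = 16%

16


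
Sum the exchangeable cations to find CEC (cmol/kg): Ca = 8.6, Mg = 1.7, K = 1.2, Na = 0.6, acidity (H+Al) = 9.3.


Step 1: CEC = Ca + Mg + K + Na + (H+Al)
Step 2: CEC = 8.6 + 1.7 + 1.2 + 0.6 + 9.3
Step 3: CEC = 21.4 cmol/kg

21.4


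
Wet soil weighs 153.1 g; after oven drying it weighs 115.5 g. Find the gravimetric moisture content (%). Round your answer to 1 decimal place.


Step 1: Water mass = wet - dry = 153.1 - 115.5 = 37.6 g
Step 2: w = 100 * water mass / dry mass
Step 3: w = 100 * 37.6 / 115.5 = 32.6%

32.6


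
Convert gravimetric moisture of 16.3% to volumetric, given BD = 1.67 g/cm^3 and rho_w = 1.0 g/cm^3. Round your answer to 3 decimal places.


Step 1: theta = (w / 100) * BD / rho_w
Step 2: theta = (16.3 / 100) * 1.67 / 1.0
Step 3: theta = 0.163 * 1.67
Step 4: theta = 0.272

0.272


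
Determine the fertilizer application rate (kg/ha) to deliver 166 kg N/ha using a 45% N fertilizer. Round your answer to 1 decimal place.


Step 1: Fertilizer rate = target N / (N content / 100)
Step 2: Rate = 166 / (45 / 100)
Step 3: Rate = 166 / 0.45
Step 4: Rate = 368.9 kg/ha

368.9


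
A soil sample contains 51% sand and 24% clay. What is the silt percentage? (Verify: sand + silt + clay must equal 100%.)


Step 1: sand + silt + clay = 100%
Step 2: silt = 100 - sand - clay
Step 3: silt = 100 - 51 - 24
Step 4: silt = 25%

25


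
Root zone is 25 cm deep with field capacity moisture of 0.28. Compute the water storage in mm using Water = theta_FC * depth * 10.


Step 1: Water (mm) = theta_FC * depth (cm) * 10
Step 2: Water = 0.28 * 25 * 10
Step 3: Water = 70.0 mm

70.0


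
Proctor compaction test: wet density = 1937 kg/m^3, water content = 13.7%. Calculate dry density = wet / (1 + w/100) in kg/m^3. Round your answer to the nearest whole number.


Step 1: Dry density = wet density / (1 + w/100)
Step 2: Dry density = 1937 / (1 + 13.7/100)
Step 3: Dry density = 1937 / 1.137
Step 4: Dry density = 1704 kg/m^3

1704


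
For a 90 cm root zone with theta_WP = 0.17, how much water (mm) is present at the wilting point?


Step 1: Water (mm) = theta_WP * depth * 10
Step 2: Water = 0.17 * 90 * 10
Step 3: Water = 153.0 mm

153.0


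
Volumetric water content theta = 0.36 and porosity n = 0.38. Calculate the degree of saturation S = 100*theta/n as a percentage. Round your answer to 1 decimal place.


Step 1: S = 100 * theta_v / n
Step 2: S = 100 * 0.36 / 0.38
Step 3: S = 94.7%

94.7


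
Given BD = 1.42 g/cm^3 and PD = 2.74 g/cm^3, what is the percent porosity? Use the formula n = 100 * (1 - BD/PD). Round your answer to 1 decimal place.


Step 1: Formula: n = 100 * (1 - BD / PD)
Step 2: n = 100 * (1 - 1.42 / 2.74)
Step 3: n = 100 * (1 - 0.51825)
Step 4: n = 48.2%

48.2


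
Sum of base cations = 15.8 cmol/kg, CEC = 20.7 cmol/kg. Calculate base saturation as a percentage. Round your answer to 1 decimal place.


Step 1: BS = 100 * (sum of bases) / CEC
Step 2: BS = 100 * 15.8 / 20.7
Step 3: BS = 76.3%

76.3


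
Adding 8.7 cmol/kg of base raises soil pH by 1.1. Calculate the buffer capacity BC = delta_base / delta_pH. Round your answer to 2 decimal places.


Step 1: BC = change in base / change in pH
Step 2: BC = 8.7 / 1.1
Step 3: BC = 7.91 cmol/(kg*pH unit)

7.91


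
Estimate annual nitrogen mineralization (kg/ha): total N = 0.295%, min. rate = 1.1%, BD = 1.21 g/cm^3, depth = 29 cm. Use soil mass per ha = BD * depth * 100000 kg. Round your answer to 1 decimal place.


Step 1: Soil mass per ha = BD * depth * 100000 = 1.21 * 29 * 100000 = 3509000 kg
Step 2: Total N pool = soil mass * N%/100 = 3509000 * 0.295/100 = 10351.55 kg/ha
Step 3: N mineralized = N pool * rate%/100 = 10351.55 * 1.1/100 = 113.9 kg/ha/yr

113.9


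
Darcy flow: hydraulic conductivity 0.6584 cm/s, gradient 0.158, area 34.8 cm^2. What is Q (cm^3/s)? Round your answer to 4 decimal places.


Step 1: Apply Darcy's law: Q = K * i * A
Step 2: Q = 0.6584 * 0.158 * 34.8
Step 3: Q = 3.6201 cm^3/s

3.6201


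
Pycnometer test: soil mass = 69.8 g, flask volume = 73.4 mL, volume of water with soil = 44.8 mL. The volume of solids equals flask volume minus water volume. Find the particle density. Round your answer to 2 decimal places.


Step 1: Volume of solids = flask volume - water volume with soil
Step 2: V_solids = 73.4 - 44.8 = 28.6 mL
Step 3: Particle density = mass / V_solids = 69.8 / 28.6 = 2.44 g/cm^3

2.44


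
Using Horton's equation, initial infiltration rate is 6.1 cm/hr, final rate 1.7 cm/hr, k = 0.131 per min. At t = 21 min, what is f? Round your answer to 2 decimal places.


Step 1: f = fc + (f0 - fc) * exp(-k * t)
Step 2: exp(-0.131 * 21) = 0.063864
Step 3: f = 1.7 + (6.1 - 1.7) * 0.063864
Step 4: f = 1.7 + 4.4 * 0.063864
Step 5: f = 1.98 cm/hr

1.98


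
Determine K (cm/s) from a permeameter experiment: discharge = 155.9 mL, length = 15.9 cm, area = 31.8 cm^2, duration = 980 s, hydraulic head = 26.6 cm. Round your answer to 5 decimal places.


Step 1: K = Q * L / (A * t * h)
Step 2: Numerator = 155.9 * 15.9 = 2478.81
Step 3: Denominator = 31.8 * 980 * 26.6 = 828962.4
Step 4: K = 2478.81 / 828962.4 = 0.00299 cm/s

0.00299


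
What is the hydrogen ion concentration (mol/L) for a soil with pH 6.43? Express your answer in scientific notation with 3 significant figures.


Step 1: [H+] = 10^(-pH)
Step 2: [H+] = 10^(-6.43)
Step 3: [H+] = 3.72e-07 mol/L

3.72e-07


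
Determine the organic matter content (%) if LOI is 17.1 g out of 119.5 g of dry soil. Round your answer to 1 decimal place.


Step 1: OM% = 100 * LOI / sample mass
Step 2: OM = 100 * 17.1 / 119.5
Step 3: OM = 14.3%

14.3


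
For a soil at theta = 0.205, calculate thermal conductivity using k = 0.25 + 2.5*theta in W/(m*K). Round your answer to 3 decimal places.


Step 1: k = 0.25 + 2.5 * theta
Step 2: k = 0.25 + 2.5 * 0.205
Step 3: k = 0.25 + 0.513
Step 4: k = 0.763 W/(m*K)

0.763


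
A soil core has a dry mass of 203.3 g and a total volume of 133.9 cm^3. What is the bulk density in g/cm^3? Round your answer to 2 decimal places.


Step 1: Identify the formula: BD = dry mass / volume
Step 2: Substitute values: BD = 203.3 / 133.9
Step 3: BD = 1.52 g/cm^3

1.52


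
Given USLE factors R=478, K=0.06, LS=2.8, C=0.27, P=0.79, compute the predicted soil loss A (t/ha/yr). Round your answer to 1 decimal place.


Step 1: A = R * K * LS * C * P
Step 2: R * K = 478 * 0.06 = 28.68
Step 3: (R*K) * LS = 28.68 * 2.8 = 80.304
Step 4: * C * P = 80.304 * 0.27 * 0.79 = 17.1
Step 5: A = 17.1 t/(ha*yr)

17.1


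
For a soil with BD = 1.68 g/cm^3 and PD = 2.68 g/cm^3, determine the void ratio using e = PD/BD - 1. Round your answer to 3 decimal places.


Step 1: e = PD / BD - 1
Step 2: e = 2.68 / 1.68 - 1
Step 3: e = 1.59524 - 1
Step 4: e = 0.595

0.595


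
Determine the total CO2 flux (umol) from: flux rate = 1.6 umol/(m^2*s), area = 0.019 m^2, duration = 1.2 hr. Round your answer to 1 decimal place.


Step 1: Convert time to seconds: 1.2 hr * 3600 = 4320.0 s
Step 2: Total = flux * area * time_s
Step 3: Total = 1.6 * 0.019 * 4320.0
Step 4: Total = 131.3 umol

131.3


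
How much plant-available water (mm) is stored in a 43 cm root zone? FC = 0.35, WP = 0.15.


Step 1: Available water = (FC - WP) * depth * 10
Step 2: AW = (0.35 - 0.15) * 43 * 10
Step 3: AW = 0.2 * 43 * 10
Step 4: AW = 86.0 mm

86.0


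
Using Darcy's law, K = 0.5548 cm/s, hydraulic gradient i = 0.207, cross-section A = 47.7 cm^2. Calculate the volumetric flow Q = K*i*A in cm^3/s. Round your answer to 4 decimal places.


Step 1: Apply Darcy's law: Q = K * i * A
Step 2: Q = 0.5548 * 0.207 * 47.7
Step 3: Q = 5.478 cm^3/s

5.478


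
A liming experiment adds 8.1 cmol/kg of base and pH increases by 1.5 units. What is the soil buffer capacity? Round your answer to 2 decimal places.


Step 1: BC = change in base / change in pH
Step 2: BC = 8.1 / 1.5
Step 3: BC = 5.4 cmol/(kg*pH unit)

5.4


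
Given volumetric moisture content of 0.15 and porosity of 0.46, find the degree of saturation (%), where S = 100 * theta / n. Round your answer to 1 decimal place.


Step 1: S = 100 * theta_v / n
Step 2: S = 100 * 0.15 / 0.46
Step 3: S = 32.6%

32.6


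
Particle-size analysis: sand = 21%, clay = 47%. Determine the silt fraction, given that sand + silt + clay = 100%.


Step 1: sand + silt + clay = 100%
Step 2: silt = 100 - sand - clay
Step 3: silt = 100 - 21 - 47
Step 4: silt = 32%

32


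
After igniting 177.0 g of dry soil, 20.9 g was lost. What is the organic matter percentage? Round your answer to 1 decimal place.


Step 1: OM% = 100 * LOI / sample mass
Step 2: OM = 100 * 20.9 / 177.0
Step 3: OM = 11.8%

11.8


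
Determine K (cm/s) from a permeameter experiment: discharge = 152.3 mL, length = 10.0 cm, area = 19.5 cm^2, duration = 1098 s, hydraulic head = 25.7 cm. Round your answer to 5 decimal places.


Step 1: K = Q * L / (A * t * h)
Step 2: Numerator = 152.3 * 10.0 = 1523.0
Step 3: Denominator = 19.5 * 1098 * 25.7 = 550262.7
Step 4: K = 1523.0 / 550262.7 = 0.00277 cm/s

0.00277


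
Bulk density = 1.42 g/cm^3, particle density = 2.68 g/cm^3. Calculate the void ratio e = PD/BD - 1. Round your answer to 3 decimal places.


Step 1: e = PD / BD - 1
Step 2: e = 2.68 / 1.42 - 1
Step 3: e = 1.88732 - 1
Step 4: e = 0.887

0.887


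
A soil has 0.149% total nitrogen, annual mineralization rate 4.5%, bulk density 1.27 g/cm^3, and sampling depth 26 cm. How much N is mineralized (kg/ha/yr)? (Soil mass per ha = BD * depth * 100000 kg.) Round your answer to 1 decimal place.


Step 1: Soil mass per ha = BD * depth * 100000 = 1.27 * 26 * 100000 = 3302000 kg
Step 2: Total N pool = soil mass * N%/100 = 3302000 * 0.149/100 = 4919.98 kg/ha
Step 3: N mineralized = N pool * rate%/100 = 4919.98 * 4.5/100 = 221.4 kg/ha/yr

221.4


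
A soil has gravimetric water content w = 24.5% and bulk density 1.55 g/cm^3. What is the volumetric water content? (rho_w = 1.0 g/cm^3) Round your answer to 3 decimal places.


Step 1: theta = (w / 100) * BD / rho_w
Step 2: theta = (24.5 / 100) * 1.55 / 1.0
Step 3: theta = 0.245 * 1.55
Step 4: theta = 0.38

0.38


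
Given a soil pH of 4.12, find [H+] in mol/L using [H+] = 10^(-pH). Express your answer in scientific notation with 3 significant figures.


Step 1: [H+] = 10^(-pH)
Step 2: [H+] = 10^(-4.12)
Step 3: [H+] = 7.59e-05 mol/L

7.59e-05


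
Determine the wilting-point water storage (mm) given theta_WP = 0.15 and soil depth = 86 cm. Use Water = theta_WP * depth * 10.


Step 1: Water (mm) = theta_WP * depth * 10
Step 2: Water = 0.15 * 86 * 10
Step 3: Water = 129.0 mm

129.0


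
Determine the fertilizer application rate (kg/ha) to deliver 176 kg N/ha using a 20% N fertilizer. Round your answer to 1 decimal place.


Step 1: Fertilizer rate = target N / (N content / 100)
Step 2: Rate = 176 / (20 / 100)
Step 3: Rate = 176 / 0.2
Step 4: Rate = 880.0 kg/ha

880.0


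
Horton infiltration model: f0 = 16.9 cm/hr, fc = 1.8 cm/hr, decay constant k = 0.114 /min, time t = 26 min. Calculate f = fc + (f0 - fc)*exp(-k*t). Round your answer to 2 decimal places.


Step 1: f = fc + (f0 - fc) * exp(-k * t)
Step 2: exp(-0.114 * 26) = 0.051612
Step 3: f = 1.8 + (16.9 - 1.8) * 0.051612
Step 4: f = 1.8 + 15.1 * 0.051612
Step 5: f = 2.58 cm/hr

2.58


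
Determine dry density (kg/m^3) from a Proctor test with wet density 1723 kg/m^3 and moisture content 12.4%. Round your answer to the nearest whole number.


Step 1: Dry density = wet density / (1 + w/100)
Step 2: Dry density = 1723 / (1 + 12.4/100)
Step 3: Dry density = 1723 / 1.124
Step 4: Dry density = 1533 kg/m^3

1533


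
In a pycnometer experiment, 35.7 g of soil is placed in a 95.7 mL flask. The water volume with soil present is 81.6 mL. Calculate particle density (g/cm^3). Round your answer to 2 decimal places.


Step 1: Volume of solids = flask volume - water volume with soil
Step 2: V_solids = 95.7 - 81.6 = 14.1 mL
Step 3: Particle density = mass / V_solids = 35.7 / 14.1 = 2.53 g/cm^3

2.53


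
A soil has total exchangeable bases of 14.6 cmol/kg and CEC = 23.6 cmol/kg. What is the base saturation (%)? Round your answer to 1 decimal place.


Step 1: BS = 100 * (sum of bases) / CEC
Step 2: BS = 100 * 14.6 / 23.6
Step 3: BS = 61.9%

61.9


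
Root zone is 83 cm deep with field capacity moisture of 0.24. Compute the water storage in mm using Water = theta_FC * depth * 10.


Step 1: Water (mm) = theta_FC * depth (cm) * 10
Step 2: Water = 0.24 * 83 * 10
Step 3: Water = 199.2 mm

199.2


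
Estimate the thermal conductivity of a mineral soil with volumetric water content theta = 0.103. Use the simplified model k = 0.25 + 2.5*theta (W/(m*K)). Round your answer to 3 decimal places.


Step 1: k = 0.25 + 2.5 * theta
Step 2: k = 0.25 + 2.5 * 0.103
Step 3: k = 0.25 + 0.258
Step 4: k = 0.508 W/(m*K)

0.508


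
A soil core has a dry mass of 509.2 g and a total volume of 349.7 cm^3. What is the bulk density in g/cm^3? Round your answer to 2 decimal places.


Step 1: Identify the formula: BD = dry mass / volume
Step 2: Substitute values: BD = 509.2 / 349.7
Step 3: BD = 1.46 g/cm^3

1.46


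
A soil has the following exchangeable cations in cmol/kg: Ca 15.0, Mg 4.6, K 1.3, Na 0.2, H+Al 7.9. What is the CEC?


Step 1: CEC = Ca + Mg + K + Na + (H+Al)
Step 2: CEC = 15.0 + 4.6 + 1.3 + 0.2 + 7.9
Step 3: CEC = 29.0 cmol/kg

29.0


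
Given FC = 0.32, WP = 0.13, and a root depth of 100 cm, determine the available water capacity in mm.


Step 1: Available water = (FC - WP) * depth * 10
Step 2: AW = (0.32 - 0.13) * 100 * 10
Step 3: AW = 0.19 * 100 * 10
Step 4: AW = 190.0 mm

190.0


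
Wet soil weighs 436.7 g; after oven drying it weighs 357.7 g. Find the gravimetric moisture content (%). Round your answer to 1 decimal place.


Step 1: Water mass = wet - dry = 436.7 - 357.7 = 79.0 g
Step 2: w = 100 * water mass / dry mass
Step 3: w = 100 * 79.0 / 357.7 = 22.1%

22.1


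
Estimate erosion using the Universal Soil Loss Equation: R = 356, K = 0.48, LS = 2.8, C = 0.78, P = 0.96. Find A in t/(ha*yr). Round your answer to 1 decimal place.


Step 1: A = R * K * LS * C * P
Step 2: R * K = 356 * 0.48 = 170.88
Step 3: (R*K) * LS = 170.88 * 2.8 = 478.464
Step 4: * C * P = 478.464 * 0.78 * 0.96 = 358.3
Step 5: A = 358.3 t/(ha*yr)

358.3


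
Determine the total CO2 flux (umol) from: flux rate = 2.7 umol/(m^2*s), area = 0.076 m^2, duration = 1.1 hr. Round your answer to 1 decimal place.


Step 1: Convert time to seconds: 1.1 hr * 3600 = 3960.0 s
Step 2: Total = flux * area * time_s
Step 3: Total = 2.7 * 0.076 * 3960.0
Step 4: Total = 812.6 umol

812.6


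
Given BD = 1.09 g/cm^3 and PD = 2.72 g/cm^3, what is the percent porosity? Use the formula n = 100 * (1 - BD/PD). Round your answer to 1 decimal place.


Step 1: Formula: n = 100 * (1 - BD / PD)
Step 2: n = 100 * (1 - 1.09 / 2.72)
Step 3: n = 100 * (1 - 0.40074)
Step 4: n = 59.9%

59.9


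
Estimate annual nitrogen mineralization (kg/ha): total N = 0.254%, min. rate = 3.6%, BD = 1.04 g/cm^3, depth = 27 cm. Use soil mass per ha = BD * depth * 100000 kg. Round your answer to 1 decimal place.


Step 1: Soil mass per ha = BD * depth * 100000 = 1.04 * 27 * 100000 = 2808000 kg
Step 2: Total N pool = soil mass * N%/100 = 2808000 * 0.254/100 = 7132.32 kg/ha
Step 3: N mineralized = N pool * rate%/100 = 7132.32 * 3.6/100 = 256.8 kg/ha/yr

256.8


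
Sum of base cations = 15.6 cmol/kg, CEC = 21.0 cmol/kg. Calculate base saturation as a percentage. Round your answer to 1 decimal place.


Step 1: BS = 100 * (sum of bases) / CEC
Step 2: BS = 100 * 15.6 / 21.0
Step 3: BS = 74.3%

74.3


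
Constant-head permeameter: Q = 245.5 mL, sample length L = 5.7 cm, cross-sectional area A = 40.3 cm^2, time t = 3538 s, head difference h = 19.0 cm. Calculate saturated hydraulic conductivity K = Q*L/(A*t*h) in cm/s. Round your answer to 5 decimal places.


Step 1: K = Q * L / (A * t * h)
Step 2: Numerator = 245.5 * 5.7 = 1399.35
Step 3: Denominator = 40.3 * 3538 * 19.0 = 2709046.6
Step 4: K = 1399.35 / 2709046.6 = 0.00052 cm/s

0.00052


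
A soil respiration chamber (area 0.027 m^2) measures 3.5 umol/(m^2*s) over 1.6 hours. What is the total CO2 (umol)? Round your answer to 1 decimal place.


Step 1: Convert time to seconds: 1.6 hr * 3600 = 5760.0 s
Step 2: Total = flux * area * time_s
Step 3: Total = 3.5 * 0.027 * 5760.0
Step 4: Total = 544.3 umol

544.3


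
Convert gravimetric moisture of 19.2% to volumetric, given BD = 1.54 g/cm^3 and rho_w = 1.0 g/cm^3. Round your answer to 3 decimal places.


Step 1: theta = (w / 100) * BD / rho_w
Step 2: theta = (19.2 / 100) * 1.54 / 1.0
Step 3: theta = 0.192 * 1.54
Step 4: theta = 0.296

0.296


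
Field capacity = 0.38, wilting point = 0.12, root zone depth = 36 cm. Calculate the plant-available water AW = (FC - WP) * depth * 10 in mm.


Step 1: Available water = (FC - WP) * depth * 10
Step 2: AW = (0.38 - 0.12) * 36 * 10
Step 3: AW = 0.26 * 36 * 10
Step 4: AW = 93.6 mm

93.6


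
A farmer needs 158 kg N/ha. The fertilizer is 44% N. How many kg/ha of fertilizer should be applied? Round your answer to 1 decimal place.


Step 1: Fertilizer rate = target N / (N content / 100)
Step 2: Rate = 158 / (44 / 100)
Step 3: Rate = 158 / 0.44
Step 4: Rate = 359.1 kg/ha

359.1


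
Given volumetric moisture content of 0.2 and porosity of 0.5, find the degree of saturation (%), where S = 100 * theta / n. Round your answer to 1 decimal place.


Step 1: S = 100 * theta_v / n
Step 2: S = 100 * 0.2 / 0.5
Step 3: S = 40.0%

40.0


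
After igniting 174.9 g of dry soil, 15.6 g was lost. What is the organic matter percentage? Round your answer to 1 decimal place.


Step 1: OM% = 100 * LOI / sample mass
Step 2: OM = 100 * 15.6 / 174.9
Step 3: OM = 8.9%

8.9
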